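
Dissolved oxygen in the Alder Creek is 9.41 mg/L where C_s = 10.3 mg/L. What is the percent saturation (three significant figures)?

% saturation = C/C_s × 100 = 9.41/10.3 × 100 = 91.4 %.

91.4 % saturation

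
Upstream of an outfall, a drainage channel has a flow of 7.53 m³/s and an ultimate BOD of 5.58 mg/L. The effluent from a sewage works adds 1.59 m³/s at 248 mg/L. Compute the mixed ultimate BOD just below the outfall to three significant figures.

Flow-weighted mixing: C = (Q_r C_r + Q_w C_w)/(Q_r + Q_w)
= (7.53×5.58 + 1.59×248)/(7.53 + 1.59) = 436.3/9.120 = 47.84 mg/L.

47.8 mg/L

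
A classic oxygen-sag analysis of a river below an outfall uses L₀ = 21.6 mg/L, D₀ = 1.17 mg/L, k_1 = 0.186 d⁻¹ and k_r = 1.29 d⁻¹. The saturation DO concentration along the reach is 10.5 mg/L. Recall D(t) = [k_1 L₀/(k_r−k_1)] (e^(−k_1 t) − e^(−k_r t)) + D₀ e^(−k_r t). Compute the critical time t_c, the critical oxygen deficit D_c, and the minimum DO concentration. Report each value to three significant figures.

t_c ≈ 1.40 d; D_c ≈ 2.40 mg/L; min DO ≈ 8.10 mg/L

t_c = [1/(k_r−k_1)] ln[(k_r/k_1)(1 − D₀(k_r−k_1)/(k_1 L₀))]
= [1/(1.29−0.186)] ln[(1.29/0.186)(1 − 1.17×1.104/(0.186×21.6))]
= (1/1.104) ln[6.935 × 0.6785] = 0.9058 × ln(4.706) = 0.9058 × 1.549 = 1.403 d.
D_c = (k_1/k_r) L₀ e^(−k_1 t_c) = (0.186/1.29) × 21.6 × e^(−0.186×1.403) = 0.1442 × 21.6 × 0.7703 = 2.399 mg/L.
Minimum DO = C_s − D_c = 10.5 − 2.399 = 8.101 mg/L.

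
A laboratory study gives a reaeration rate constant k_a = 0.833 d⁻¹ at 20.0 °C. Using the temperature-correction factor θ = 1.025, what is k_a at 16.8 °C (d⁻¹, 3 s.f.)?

k_a ≈ 0.770 d⁻¹

k_a(T₂) = k_a(T₁) · θ^(T₂−T₁) = 0.833 × 1.025^(16.8−20.0)
= 0.833 × 1.025^-3.20 = 0.833 × 0.9240 = 0.7697 d⁻¹.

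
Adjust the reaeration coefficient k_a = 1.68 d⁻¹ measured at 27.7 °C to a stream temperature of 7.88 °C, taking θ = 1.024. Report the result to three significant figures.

k_a(T₂) = k_a(T₁) · θ^(T₂−T₁) = 1.68 × 1.024^(7.88−27.7)
= 1.68 × 1.024^-19.8 = 1.68 × 0.6250 = 1.050 d⁻¹.

k_a ≈ 1.05 d⁻¹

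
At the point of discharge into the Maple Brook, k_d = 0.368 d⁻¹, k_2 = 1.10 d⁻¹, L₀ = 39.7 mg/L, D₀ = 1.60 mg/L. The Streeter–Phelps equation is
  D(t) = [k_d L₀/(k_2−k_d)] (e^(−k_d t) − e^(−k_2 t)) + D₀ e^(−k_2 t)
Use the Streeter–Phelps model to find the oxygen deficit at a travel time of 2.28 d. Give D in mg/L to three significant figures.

k_d L₀/(k_2−k_d) = 0.368×39.7/(1.10−0.368) = 14.61/0.7320 = 19.96 mg/L.
e^(−k_d t) = e^(−0.368×2.280) = 0.4321; e^(−k_2 t) = e^(−1.10×2.280) = 0.08143.
D = 19.96 × (0.4321 − 0.08143) + 1.60 × 0.08143 = 6.999 + 0.1303 = 7.130 mg/L.

D ≈ 7.13 mg/L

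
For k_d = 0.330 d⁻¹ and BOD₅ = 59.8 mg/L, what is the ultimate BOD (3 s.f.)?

BOD₅ = L₀(1 − e^(−5k_d)) ⇒ L₀ = BOD₅ / (1 − e^(−5×0.330))
= 59.8 / (1 − 0.1920) = 59.8 / 0.8080 = 74.01 mg/L.

L₀ ≈ 74.0 mg/L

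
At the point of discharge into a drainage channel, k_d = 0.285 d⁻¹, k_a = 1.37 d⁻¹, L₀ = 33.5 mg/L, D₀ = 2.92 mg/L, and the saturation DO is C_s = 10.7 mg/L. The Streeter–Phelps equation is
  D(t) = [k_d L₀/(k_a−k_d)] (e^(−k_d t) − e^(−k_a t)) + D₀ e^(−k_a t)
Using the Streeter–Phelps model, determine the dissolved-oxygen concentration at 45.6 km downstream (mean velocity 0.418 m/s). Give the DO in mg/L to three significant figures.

DO ≈ 5.60 mg/L

Travel time t = x/v = 45.6 km / (0.418 m/s) = 45600 m / 0.418 m/s = 109100 s = 1.263 d.
k_d L₀/(k_a−k_d) = 0.285×33.5/(1.37−0.285) = 9.547/1.085 = 8.800 mg/L.
e^(−k_d t) = e^(−0.285×1.263) = 0.6978; e^(−k_a t) = e^(−1.37×1.263) = 0.1773.
D = 8.800 × (0.6978 − 0.1773) + 2.92 × 0.1773 = 4.580 + 0.5178 = 5.098 mg/L.
DO = C_s − D = 10.7 − 5.098 = 5.602 mg/L.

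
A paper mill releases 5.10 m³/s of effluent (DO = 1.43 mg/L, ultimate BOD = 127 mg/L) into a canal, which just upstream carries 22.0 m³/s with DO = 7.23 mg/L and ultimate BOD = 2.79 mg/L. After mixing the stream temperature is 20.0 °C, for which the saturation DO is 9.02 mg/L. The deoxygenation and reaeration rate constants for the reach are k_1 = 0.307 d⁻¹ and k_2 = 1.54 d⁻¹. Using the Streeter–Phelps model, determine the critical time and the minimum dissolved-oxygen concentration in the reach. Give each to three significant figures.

t_c ≈ 0.834 d; minimum DO ≈ 4.98 mg/L

Mixed DO = (22.0×7.23 + 5.10×1.43)/(22.0+5.10) = 166.4/27.10 = 6.138 mg/L.
Mixed L₀ = (22.0×2.79 + 5.10×127)/(27.10) = 709.1/27.10 = 26.17 mg/L.
Initial deficit D₀ = C_s − DO₀ = 9.02 − 6.138 = 2.882 mg/L.
t_c = (1/1.233) ln[(1.54/0.307)(1 − 2.882×1.233/(0.307×26.17))] = 0.8110 × ln(2.798) = 0.8343 d.
D_c = (0.307/1.54) × 26.17 × e^(−0.307×0.8343) = 0.1994 × 26.17 × 0.7740 = 4.037 mg/L.
Minimum DO = 9.02 − 4.037 = 4.983 mg/L.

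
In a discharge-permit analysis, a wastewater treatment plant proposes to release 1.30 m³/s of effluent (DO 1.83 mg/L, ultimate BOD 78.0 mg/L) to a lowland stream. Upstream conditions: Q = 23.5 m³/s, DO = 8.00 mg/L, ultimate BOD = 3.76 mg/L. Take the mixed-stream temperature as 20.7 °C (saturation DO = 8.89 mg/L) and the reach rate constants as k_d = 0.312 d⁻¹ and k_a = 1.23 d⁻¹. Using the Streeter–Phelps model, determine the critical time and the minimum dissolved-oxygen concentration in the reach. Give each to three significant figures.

t_c ≈ 0.810 d; minimum DO ≈ 7.38 mg/L

Mixed DO = (23.5×8.00 + 1.30×1.83)/(23.5+1.30) = 190.4/24.80 = 7.677 mg/L.
Mixed L₀ = (23.5×3.76 + 1.30×78.0)/(24.80) = 189.8/24.80 = 7.652 mg/L.
Initial deficit D₀ = C_s − DO₀ = 8.89 − 7.677 = 1.213 mg/L.
t_c = (1/0.9180) ln[(1.23/0.312)(1 − 1.213×0.9180/(0.312×7.652))] = 1.089 × ln(2.103) = 0.8097 d.
D_c = (0.312/1.23) × 7.652 × e^(−0.312×0.8097) = 0.2537 × 7.652 × 0.7768 = 1.508 mg/L.
Minimum DO = 8.89 − 1.508 = 7.382 mg/L.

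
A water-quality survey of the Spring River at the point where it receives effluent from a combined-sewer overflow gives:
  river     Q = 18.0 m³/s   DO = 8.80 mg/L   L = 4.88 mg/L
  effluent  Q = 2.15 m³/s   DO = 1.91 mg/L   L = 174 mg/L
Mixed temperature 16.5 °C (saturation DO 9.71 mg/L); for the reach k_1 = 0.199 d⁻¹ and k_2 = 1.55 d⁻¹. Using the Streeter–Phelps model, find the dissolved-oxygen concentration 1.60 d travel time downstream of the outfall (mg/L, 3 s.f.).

DO ≈ 7.40 mg/L

Mixed DO = (18.0×8.80 + 2.15×1.91)/(18.0+2.15) = 162.5/20.15 = 8.065 mg/L.
Mixed L₀ = (18.0×4.88 + 2.15×174)/(20.15) = 461.9/20.15 = 22.93 mg/L.
Initial deficit D₀ = C_s − DO₀ = 9.71 − 8.065 = 1.645 mg/L.
D(1.60) = [0.199×22.93/(1.55−0.199)](e^(−0.199×1.60) − e^(−1.55×1.60)) + 1.645 e^(−1.55×1.60)
= 3.377 × (0.7273 − 0.08374) + 1.645 × 0.08374 = 2.311 mg/L.
DO = 9.71 − 2.311 = 7.399 mg/L.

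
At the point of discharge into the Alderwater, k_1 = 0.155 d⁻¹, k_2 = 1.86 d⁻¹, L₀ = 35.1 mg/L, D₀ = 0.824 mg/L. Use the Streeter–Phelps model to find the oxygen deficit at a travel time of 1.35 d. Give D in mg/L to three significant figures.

D ≈ 2.40 mg/L

k_1 L₀/(k_2−k_1) = 0.155×35.1/(1.86−0.155) = 5.441/1.705 = 3.191 mg/L.
e^(−k_1 t) = e^(−0.155×1.350) = 0.8112; e^(−k_2 t) = e^(−1.86×1.350) = 0.08119.
D = 3.191 × (0.8112 − 0.08119) + 0.824 × 0.08119 = 2.329 + 0.06690 = 2.396 mg/L.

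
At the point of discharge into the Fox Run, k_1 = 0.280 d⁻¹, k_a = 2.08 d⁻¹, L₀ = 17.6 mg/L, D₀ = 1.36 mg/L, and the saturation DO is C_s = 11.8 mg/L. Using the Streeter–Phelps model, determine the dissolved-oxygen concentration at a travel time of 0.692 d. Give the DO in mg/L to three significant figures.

k_1 L₀/(k_a−k_1) = 0.280×17.6/(2.08−0.280) = 4.928/1.800 = 2.738 mg/L.
e^(−k_1 t) = e^(−0.280×0.6920) = 0.8239; e^(−k_a t) = e^(−2.08×0.6920) = 0.2371.
D = 2.738 × (0.8239 − 0.2371) + 1.36 × 0.2371 = 1.606 + 0.3224 = 1.929 mg/L.
DO = C_s − D = 11.8 − 1.929 = 9.871 mg/L.

DO ≈ 9.87 mg/L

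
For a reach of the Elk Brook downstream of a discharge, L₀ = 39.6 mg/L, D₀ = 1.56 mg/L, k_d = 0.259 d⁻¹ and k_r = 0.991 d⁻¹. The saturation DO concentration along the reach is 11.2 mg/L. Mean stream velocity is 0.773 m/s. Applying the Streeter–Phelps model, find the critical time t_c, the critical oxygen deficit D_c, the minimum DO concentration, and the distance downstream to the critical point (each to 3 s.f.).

t_c ≈ 1.67 d; D_c ≈ 6.71 mg/L; min DO ≈ 4.49 mg/L; x_c ≈ 112 km

With k_r/k_d = 3.826 and 1 − D₀(k_r−k_d)/(k_d L₀) = 0.8887,
t_c = ln(3.826 × 0.8887) / (0.991 − 0.259) = ln(3.400) / 0.7320 = 1.224/0.7320 = 1.672 d.
D_c = (k_d/k_r) L₀ e^(−k_d t_c) = (0.259/0.991) × 39.6 × e^(−0.259×1.672) = 0.2614 × 39.6 × 0.6485 = 6.712 mg/L.
Minimum DO = C_s − D_c = 11.2 − 6.712 = 4.488 mg/L.
x_c = v t_c = 0.773 m/s × 1.672 d × 86400 s/d = 111700 m ≈ 112 km.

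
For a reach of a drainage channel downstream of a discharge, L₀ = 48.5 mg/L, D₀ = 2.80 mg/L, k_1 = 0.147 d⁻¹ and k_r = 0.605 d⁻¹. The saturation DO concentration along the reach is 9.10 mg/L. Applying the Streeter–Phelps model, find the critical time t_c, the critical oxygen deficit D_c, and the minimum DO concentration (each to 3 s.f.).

At the critical point dD/dt = 0, so k_1 L₀ e^(−k_1 t) = k_r D. Substituting D(t) from the Streeter–Phelps equation and solving for t gives
t_c = ln[(k_r/k_1)(1 − D₀(k_r−k_1)/(k_1 L₀))] / (k_r−k_1).
Here k_r−k_1 = 0.4580 d⁻¹ and 1 − D₀(k_r−k_1)/(k_1 L₀) = 1 − 2.80×0.4580/(0.147×48.5) = 0.8201, so
t_c = ln(4.116 × 0.8201) / 0.4580 = 1.217 / 0.4580 = 2.656 d.
D_c = (k_1/k_r) L₀ e^(−k_1 t_c) = (0.147/0.605) × 48.5 × e^(−0.147×2.656) = 0.2430 × 48.5 × 0.6768 = 7.975 mg/L.
Minimum DO = C_s − D_c = 9.10 − 7.975 = 1.125 mg/L.

t_c ≈ 2.66 d; D_c ≈ 7.98 mg/L; min DO ≈ 1.12 mg/L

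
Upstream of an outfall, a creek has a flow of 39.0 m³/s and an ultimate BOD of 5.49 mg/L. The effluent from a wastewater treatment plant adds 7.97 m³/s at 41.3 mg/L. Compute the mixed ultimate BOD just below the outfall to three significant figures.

11.6 mg/L

Flow-weighted mixing: C = (Q_r C_r + Q_w C_w)/(Q_r + Q_w)
= (39.0×5.49 + 7.97×41.3)/(39.0 + 7.97) = 543.3/46.97 = 11.57 mg/L.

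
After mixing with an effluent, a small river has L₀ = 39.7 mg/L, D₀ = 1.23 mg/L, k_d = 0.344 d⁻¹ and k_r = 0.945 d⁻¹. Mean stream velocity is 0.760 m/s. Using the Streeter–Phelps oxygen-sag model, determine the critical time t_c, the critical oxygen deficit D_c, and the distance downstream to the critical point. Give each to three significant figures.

t_c = [1/(k_r−k_d)] ln[(k_r/k_d)(1 − D₀(k_r−k_d)/(k_d L₀))]
= [1/(0.945−0.344)] ln[(0.945/0.344)(1 − 1.23×0.6010/(0.344×39.7))]
= (1/0.6010) ln[2.747 × 0.9459] = 1.664 × ln(2.598) = 1.664 × 0.9549 = 1.589 d.
L(t_c) = L₀ e^(−k_d t_c) = 39.7 × 0.5789 = 22.98 mg/L, and at the critical point k_r D_c = k_d L, so D_c = (0.344/0.945) × 22.98 = 8.367 mg/L.
x_c = v t_c = 0.760 m/s × 1.589 d × 86400 s/d = 104300 m ≈ 104 km.

t_c ≈ 1.59 d; D_c ≈ 8.37 mg/L; x_c ≈ 104 km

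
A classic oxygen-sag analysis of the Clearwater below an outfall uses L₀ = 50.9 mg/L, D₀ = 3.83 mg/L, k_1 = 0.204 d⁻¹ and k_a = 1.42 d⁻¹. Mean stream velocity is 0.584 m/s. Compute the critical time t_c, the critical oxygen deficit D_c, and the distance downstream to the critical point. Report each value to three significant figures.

t_c ≈ 1.11 d; D_c ≈ 5.84 mg/L; x_c ≈ 55.8 km

With k_a/k_1 = 6.961 and 1 − D₀(k_a−k_1)/(k_1 L₀) = 0.5515,
t_c = ln(6.961 × 0.5515) / (1.42 − 0.204) = ln(3.839) / 1.216 = 1.345/1.216 = 1.106 d.
D_c = (k_1/k_a) L₀ e^(−k_1 t_c) = (0.204/1.42) × 50.9 × e^(−0.204×1.106) = 0.1437 × 50.9 × 0.7980 = 5.835 mg/L.
x_c = v t_c = 0.584 m/s × 1.106 d × 86400 s/d = 55820 m ≈ 55.8 km.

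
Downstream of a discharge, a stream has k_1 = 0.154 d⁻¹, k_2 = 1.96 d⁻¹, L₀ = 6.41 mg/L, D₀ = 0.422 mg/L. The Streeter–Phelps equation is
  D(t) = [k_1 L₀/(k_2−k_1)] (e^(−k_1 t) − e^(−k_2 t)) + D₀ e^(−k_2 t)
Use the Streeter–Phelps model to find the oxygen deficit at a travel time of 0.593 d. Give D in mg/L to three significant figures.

k_1 L₀/(k_2−k_1) = 0.154×6.41/(1.96−0.154) = 0.9871/1.806 = 0.5466 mg/L.
e^(−k_1 t) = e^(−0.154×0.5930) = 0.9127; e^(−k_2 t) = e^(−1.96×0.5930) = 0.3128.
D = 0.5466 × (0.9127 − 0.3128) + 0.422 × 0.3128 = 0.3279 + 0.1320 = 0.4599 mg/L.

D ≈ 0.460 mg/L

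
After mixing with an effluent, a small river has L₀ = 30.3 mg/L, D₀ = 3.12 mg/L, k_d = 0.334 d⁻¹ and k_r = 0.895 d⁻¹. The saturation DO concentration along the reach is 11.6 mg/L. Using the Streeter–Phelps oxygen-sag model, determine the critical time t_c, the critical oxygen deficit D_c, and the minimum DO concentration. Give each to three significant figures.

At the critical point dD/dt = 0, so k_d L₀ e^(−k_d t) = k_r D. Substituting D(t) from the Streeter–Phelps equation and solving for t gives
t_c = ln[(k_r/k_d)(1 − D₀(k_r−k_d)/(k_d L₀))] / (k_r−k_d).
Here k_r−k_d = 0.5610 d⁻¹ and 1 − D₀(k_r−k_d)/(k_d L₀) = 1 − 3.12×0.5610/(0.334×30.3) = 0.8270, so
t_c = ln(2.680 × 0.8270) / 0.5610 = 0.7958 / 0.5610 = 1.419 d.
D_c = (k_d/k_r) L₀ e^(−k_d t_c) = (0.334/0.895) × 30.3 × e^(−0.334×1.419) = 0.3732 × 30.3 × 0.6226 = 7.041 mg/L.
Minimum DO = C_s − D_c = 11.6 − 7.041 = 4.559 mg/L.

t_c ≈ 1.42 d; D_c ≈ 7.04 mg/L; min DO ≈ 4.56 mg/L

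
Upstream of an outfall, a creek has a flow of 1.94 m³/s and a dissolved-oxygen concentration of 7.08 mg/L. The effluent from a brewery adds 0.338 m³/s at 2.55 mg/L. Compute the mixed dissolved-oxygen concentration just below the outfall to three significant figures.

6.41 mg/L

Flow-weighted mixing: C = (Q_r C_r + Q_w C_w)/(Q_r + Q_w)
= (1.94×7.08 + 0.338×2.55)/(1.94 + 0.338) = 14.60/2.278 = 6.408 mg/L.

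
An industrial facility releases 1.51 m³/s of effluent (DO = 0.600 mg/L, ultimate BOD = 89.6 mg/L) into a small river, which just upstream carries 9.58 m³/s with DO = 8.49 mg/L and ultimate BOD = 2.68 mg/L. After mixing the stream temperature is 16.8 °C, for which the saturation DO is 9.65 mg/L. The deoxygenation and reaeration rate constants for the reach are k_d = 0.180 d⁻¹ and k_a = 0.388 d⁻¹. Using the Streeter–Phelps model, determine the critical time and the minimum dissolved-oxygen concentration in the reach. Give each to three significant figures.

Mixed DO = (9.58×8.49 + 1.51×0.600)/(9.58+1.51) = 82.24/11.09 = 7.416 mg/L.
Mixed L₀ = (9.58×2.68 + 1.51×89.6)/(11.09) = 161.0/11.09 = 14.51 mg/L.
Initial deficit D₀ = C_s − DO₀ = 9.65 − 7.416 = 2.234 mg/L.
t_c = (1/0.2080) ln[(0.388/0.180)(1 − 2.234×0.2080/(0.180×14.51))] = 4.808 × ln(1.772) = 2.751 d.
D_c = (0.180/0.388) × 14.51 × e^(−0.180×2.751) = 0.4639 × 14.51 × 0.6095 = 4.104 mg/L.
Minimum DO = 9.65 − 4.104 = 5.546 mg/L.

t_c ≈ 2.75 d; minimum DO ≈ 5.55 mg/L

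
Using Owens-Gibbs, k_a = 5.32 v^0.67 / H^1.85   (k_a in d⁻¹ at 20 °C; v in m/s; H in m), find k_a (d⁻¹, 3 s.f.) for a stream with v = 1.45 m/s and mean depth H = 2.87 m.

k_a ≈ 0.970 d⁻¹

k_a = 5.32 × 1.45^0.67 / 2.87^1.85 = 5.32 × 1.283 / 7.032 = 0.9704 d⁻¹.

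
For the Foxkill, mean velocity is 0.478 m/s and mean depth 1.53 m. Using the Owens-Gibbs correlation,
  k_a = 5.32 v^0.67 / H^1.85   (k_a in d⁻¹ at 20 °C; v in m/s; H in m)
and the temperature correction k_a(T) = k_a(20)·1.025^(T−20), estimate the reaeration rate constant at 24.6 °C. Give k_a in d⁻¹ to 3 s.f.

k_a(20) = 5.32 × 0.478^0.67 / 1.53^1.85 = 5.32 × 0.6098 / 2.196 = 1.477 d⁻¹.
k_a(24.6) = 1.477 × 1.025^(24.6−20) = 1.477 × 1.120 = 1.655 d⁻¹.

k_a ≈ 1.65 d⁻¹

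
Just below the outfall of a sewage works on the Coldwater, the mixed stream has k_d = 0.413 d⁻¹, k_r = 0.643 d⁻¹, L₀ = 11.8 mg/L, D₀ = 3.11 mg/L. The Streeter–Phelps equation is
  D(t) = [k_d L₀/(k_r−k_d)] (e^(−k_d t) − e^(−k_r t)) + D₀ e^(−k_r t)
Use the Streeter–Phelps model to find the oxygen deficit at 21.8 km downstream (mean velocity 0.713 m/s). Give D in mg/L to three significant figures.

Travel time t = x/v = 21.8 km / (0.713 m/s) = 21800 m / 0.713 m/s = 30580 s = 0.3539 d.
k_d L₀/(k_r−k_d) = 0.413×11.8/(0.643−0.413) = 4.873/0.2300 = 21.19 mg/L.
e^(−k_d t) = e^(−0.413×0.3539) = 0.8640; e^(−k_r t) = e^(−0.643×0.3539) = 0.7965.
D = 21.19 × (0.8640 − 0.7965) + 3.11 × 0.7965 = 1.431 + 2.477 = 3.908 mg/L.

D ≈ 3.91 mg/L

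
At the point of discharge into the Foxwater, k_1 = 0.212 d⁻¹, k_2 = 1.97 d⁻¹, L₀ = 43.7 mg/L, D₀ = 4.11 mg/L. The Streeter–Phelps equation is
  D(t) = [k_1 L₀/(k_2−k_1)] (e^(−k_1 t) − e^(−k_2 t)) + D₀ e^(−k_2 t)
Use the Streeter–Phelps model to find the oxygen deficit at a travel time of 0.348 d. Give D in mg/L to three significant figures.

D ≈ 4.31 mg/L

k_1 L₀/(k_2−k_1) = 0.212×43.7/(1.97−0.212) = 9.264/1.758 = 5.270 mg/L.
e^(−k_1 t) = e^(−0.212×0.3480) = 0.9289; e^(−k_2 t) = e^(−1.97×0.3480) = 0.5038.
D = 5.270 × (0.9289 − 0.5038) + 4.11 × 0.5038 = 2.240 + 2.071 = 4.311 mg/L.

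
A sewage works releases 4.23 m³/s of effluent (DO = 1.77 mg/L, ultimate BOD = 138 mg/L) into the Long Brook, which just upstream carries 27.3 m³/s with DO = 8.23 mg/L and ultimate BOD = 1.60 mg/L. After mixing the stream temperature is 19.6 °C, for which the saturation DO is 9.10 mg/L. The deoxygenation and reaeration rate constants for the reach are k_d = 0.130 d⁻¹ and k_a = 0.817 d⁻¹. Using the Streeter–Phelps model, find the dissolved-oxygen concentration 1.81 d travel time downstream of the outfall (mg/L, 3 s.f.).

Mixed DO = (27.3×8.23 + 4.23×1.77)/(27.3+4.23) = 232.2/31.53 = 7.363 mg/L.
Mixed L₀ = (27.3×1.60 + 4.23×138)/(31.53) = 627.4/31.53 = 19.90 mg/L.
Initial deficit D₀ = C_s − DO₀ = 9.10 − 7.363 = 1.737 mg/L.
D(1.81) = [0.130×19.90/(0.817−0.130)](e^(−0.130×1.81) − e^(−0.817×1.81)) + 1.737 e^(−0.817×1.81)
= 3.765 × (0.7903 − 0.2279) + 1.737 × 0.2279 = 2.514 mg/L.
DO = 9.10 − 2.514 = 6.586 mg/L.

DO ≈ 6.59 mg/L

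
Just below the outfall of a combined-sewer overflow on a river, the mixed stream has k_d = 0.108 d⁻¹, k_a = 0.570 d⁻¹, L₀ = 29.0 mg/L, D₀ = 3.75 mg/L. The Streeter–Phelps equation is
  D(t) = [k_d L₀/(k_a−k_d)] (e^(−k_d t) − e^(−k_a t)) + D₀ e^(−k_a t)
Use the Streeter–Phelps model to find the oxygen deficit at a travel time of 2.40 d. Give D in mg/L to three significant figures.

k_d L₀/(k_a−k_d) = 0.108×29.0/(0.570−0.108) = 3.132/0.4620 = 6.779 mg/L.
e^(−k_d t) = e^(−0.108×2.400) = 0.7717; e^(−k_a t) = e^(−0.570×2.400) = 0.2546.
D = 6.779 × (0.7717 − 0.2546) + 3.75 × 0.2546 = 3.505 + 0.9548 = 4.460 mg/L.

D ≈ 4.46 mg/L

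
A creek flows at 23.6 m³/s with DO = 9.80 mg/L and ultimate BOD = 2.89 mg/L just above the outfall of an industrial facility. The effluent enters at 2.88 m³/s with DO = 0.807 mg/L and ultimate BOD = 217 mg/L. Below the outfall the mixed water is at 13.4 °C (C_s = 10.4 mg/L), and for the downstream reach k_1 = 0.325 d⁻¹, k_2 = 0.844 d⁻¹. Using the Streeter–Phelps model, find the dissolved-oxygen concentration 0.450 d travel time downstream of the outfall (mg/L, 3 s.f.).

DO ≈ 6.37 mg/L

Mixed DO = (23.6×9.80 + 2.88×0.807)/(23.6+2.88) = 233.6/26.48 = 8.822 mg/L.
Mixed L₀ = (23.6×2.89 + 2.88×217)/(26.48) = 693.2/26.48 = 26.18 mg/L.
Initial deficit D₀ = C_s − DO₀ = 10.4 − 8.822 = 1.578 mg/L.
D(0.450) = [0.325×26.18/(0.844−0.325)](e^(−0.325×0.450) − e^(−0.844×0.450)) + 1.578 e^(−0.844×0.450)
= 16.39 × (0.8639 − 0.6840) + 1.578 × 0.6840 = 4.029 mg/L.
DO = 10.4 − 4.029 = 6.371 mg/L.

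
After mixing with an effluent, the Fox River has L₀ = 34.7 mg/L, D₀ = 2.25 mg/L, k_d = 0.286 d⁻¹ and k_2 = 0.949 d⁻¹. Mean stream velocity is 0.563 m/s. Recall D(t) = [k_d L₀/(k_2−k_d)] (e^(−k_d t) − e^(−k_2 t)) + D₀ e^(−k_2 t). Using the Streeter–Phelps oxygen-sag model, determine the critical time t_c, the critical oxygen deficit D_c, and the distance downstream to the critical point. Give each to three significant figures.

t_c ≈ 1.56 d; D_c ≈ 6.69 mg/L; x_c ≈ 76.0 km

At the critical point dD/dt = 0, so k_d L₀ e^(−k_d t) = k_2 D. Substituting D(t) from the Streeter–Phelps equation and solving for t gives
t_c = ln[(k_2/k_d)(1 − D₀(k_2−k_d)/(k_d L₀))] / (k_2−k_d).
Here k_2−k_d = 0.6630 d⁻¹ and 1 − D₀(k_2−k_d)/(k_d L₀) = 1 − 2.25×0.6630/(0.286×34.7) = 0.8497, so
t_c = ln(3.318 × 0.8497) / 0.6630 = 1.037 / 0.6630 = 1.563 d.
D_c = (k_d/k_2) L₀ e^(−k_d t_c) = (0.286/0.949) × 34.7 × e^(−0.286×1.563) = 0.3014 × 34.7 × 0.6395 = 6.687 mg/L.
x_c = v t_c = 0.563 m/s × 1.563 d × 86400 s/d = 76050 m ≈ 76.0 km.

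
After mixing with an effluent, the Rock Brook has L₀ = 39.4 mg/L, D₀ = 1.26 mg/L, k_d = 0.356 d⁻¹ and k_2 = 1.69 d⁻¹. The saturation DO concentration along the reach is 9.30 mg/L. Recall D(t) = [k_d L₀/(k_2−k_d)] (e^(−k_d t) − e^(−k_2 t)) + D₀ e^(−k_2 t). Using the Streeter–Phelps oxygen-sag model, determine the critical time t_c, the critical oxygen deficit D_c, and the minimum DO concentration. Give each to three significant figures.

t_c = [1/(k_2−k_d)] ln[(k_2/k_d)(1 − D₀(k_2−k_d)/(k_d L₀))]
= [1/(1.69−0.356)] ln[(1.69/0.356)(1 − 1.26×1.334/(0.356×39.4))]
= (1/1.334) ln[4.747 × 0.8802] = 0.7496 × ln(4.178) = 0.7496 × 1.430 = 1.072 d.
L(t_c) = L₀ e^(−k_d t_c) = 39.4 × 0.6828 = 26.90 mg/L, and at the critical point k_2 D_c = k_d L, so D_c = (0.356/1.69) × 26.90 = 5.667 mg/L.
Minimum DO = C_s − D_c = 9.30 − 5.667 = 3.633 mg/L.

t_c ≈ 1.07 d; D_c ≈ 5.67 mg/L; min DO ≈ 3.63 mg/L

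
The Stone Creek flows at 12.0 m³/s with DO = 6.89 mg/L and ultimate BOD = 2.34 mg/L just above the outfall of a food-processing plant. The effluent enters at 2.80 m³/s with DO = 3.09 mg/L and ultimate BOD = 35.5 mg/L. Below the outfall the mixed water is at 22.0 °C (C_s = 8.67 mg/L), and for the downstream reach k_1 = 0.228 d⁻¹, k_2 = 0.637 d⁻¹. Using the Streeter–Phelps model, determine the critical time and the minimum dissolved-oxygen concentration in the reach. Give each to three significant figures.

Mixed DO = (12.0×6.89 + 2.80×3.09)/(12.0+2.80) = 91.33/14.80 = 6.171 mg/L.
Mixed L₀ = (12.0×2.34 + 2.80×35.5)/(14.80) = 127.5/14.80 = 8.614 mg/L.
Initial deficit D₀ = C_s − DO₀ = 8.67 − 6.171 = 2.499 mg/L.
t_c = (1/0.4090) ln[(0.637/0.228)(1 − 2.499×0.4090/(0.228×8.614))] = 2.445 × ln(1.340) = 0.7153 d.
D_c = (0.228/0.637) × 8.614 × e^(−0.228×0.7153) = 0.3579 × 8.614 × 0.8495 = 2.619 mg/L.
Minimum DO = 8.67 − 2.619 = 6.051 mg/L.

t_c ≈ 0.715 d; minimum DO ≈ 6.05 mg/L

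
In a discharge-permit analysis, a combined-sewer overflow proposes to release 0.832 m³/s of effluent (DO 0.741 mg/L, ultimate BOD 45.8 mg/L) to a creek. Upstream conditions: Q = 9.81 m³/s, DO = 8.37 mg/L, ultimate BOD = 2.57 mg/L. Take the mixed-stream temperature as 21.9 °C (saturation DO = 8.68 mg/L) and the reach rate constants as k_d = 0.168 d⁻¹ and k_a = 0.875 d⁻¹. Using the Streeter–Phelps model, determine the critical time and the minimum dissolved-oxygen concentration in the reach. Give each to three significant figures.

Mixed DO = (9.81×8.37 + 0.832×0.741)/(9.81+0.832) = 82.73/10.64 = 7.774 mg/L.
Mixed L₀ = (9.81×2.57 + 0.832×45.8)/(10.64) = 63.32/10.64 = 5.950 mg/L.
Initial deficit D₀ = C_s − DO₀ = 8.68 − 7.774 = 0.9064 mg/L.
t_c = (1/0.7070) ln[(0.875/0.168)(1 − 0.9064×0.7070/(0.168×5.950))] = 1.414 × ln(1.869) = 0.8846 d.
D_c = (0.168/0.875) × 5.950 × e^(−0.168×0.8846) = 0.1920 × 5.950 × 0.8619 = 0.9846 mg/L.
Minimum DO = 8.68 − 0.9846 = 7.695 mg/L.

t_c ≈ 0.885 d; minimum DO ≈ 7.70 mg/L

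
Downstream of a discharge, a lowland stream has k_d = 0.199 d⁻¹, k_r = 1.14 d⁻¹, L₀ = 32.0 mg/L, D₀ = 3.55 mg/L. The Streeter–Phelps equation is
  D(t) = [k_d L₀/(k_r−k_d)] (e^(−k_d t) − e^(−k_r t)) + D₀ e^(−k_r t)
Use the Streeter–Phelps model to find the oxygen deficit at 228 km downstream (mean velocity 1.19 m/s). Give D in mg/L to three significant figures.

Travel time t = x/v = 228 km / (1.19 m/s) = 228000 m / 1.19 m/s = 191600 s = 2.218 d.
k_d L₀/(k_r−k_d) = 0.199×32.0/(1.14−0.199) = 6.368/0.9410 = 6.767 mg/L.
e^(−k_d t) = e^(−0.199×2.218) = 0.6432; e^(−k_r t) = e^(−1.14×2.218) = 0.07982.
D = 6.767 × (0.6432 − 0.07982) + 3.55 × 0.07982 = 3.813 + 0.2834 = 4.096 mg/L.

D ≈ 4.10 mg/L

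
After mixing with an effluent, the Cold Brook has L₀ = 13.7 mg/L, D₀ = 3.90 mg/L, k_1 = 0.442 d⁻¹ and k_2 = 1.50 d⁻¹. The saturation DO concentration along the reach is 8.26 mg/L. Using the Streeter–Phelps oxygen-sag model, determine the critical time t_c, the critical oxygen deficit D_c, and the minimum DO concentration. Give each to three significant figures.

t_c = [1/(k_2−k_1)] ln[(k_2/k_1)(1 − D₀(k_2−k_1)/(k_1 L₀))]
= [1/(1.50−0.442)] ln[(1.50/0.442)(1 − 3.90×1.058/(0.442×13.7))]
= (1/1.058) ln[3.394 × 0.3186] = 0.9452 × ln(1.081) = 0.9452 × 0.07807 = 0.07379 d.
L(t_c) = L₀ e^(−k_1 t_c) = 13.7 × 0.9679 = 13.26 mg/L, and at the critical point k_2 D_c = k_1 L, so D_c = (0.442/1.50) × 13.26 = 3.907 mg/L.
Minimum DO = C_s − D_c = 8.26 − 3.907 = 4.353 mg/L.

t_c ≈ 0.0738 d; D_c ≈ 3.91 mg/L; min DO ≈ 4.35 mg/L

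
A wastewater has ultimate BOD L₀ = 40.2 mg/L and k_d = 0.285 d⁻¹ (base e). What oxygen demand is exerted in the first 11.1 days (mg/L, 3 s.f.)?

y_t = L₀(1 − e^(−k_d t)) = 40.2 × (1 − e^(−0.285×11.1))
= 40.2 × (1 − 0.04228) = 40.2 × 0.9577 = 38.50 mg/L.

y ≈ 38.5 mg/L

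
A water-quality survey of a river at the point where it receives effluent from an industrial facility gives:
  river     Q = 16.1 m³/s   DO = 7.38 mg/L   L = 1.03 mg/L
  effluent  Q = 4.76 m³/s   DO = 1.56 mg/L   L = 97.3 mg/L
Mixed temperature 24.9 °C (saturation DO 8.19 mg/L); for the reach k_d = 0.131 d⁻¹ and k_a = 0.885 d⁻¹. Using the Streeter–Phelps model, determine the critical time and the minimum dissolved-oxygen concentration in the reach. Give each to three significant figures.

t_c ≈ 1.52 d; minimum DO ≈ 5.40 mg/L

Mixed DO = (16.1×7.38 + 4.76×1.56)/(16.1+4.76) = 126.2/20.86 = 6.052 mg/L.
Mixed L₀ = (16.1×1.03 + 4.76×97.3)/(20.86) = 479.7/20.86 = 23.00 mg/L.
Initial deficit D₀ = C_s − DO₀ = 8.19 − 6.052 = 2.138 mg/L.
t_c = (1/0.7540) ln[(0.885/0.131)(1 − 2.138×0.7540/(0.131×23.00))] = 1.326 × ln(3.141) = 1.518 d.
D_c = (0.131/0.885) × 23.00 × e^(−0.131×1.518) = 0.1480 × 23.00 × 0.8197 = 2.790 mg/L.
Minimum DO = 8.19 − 2.790 = 5.400 mg/L.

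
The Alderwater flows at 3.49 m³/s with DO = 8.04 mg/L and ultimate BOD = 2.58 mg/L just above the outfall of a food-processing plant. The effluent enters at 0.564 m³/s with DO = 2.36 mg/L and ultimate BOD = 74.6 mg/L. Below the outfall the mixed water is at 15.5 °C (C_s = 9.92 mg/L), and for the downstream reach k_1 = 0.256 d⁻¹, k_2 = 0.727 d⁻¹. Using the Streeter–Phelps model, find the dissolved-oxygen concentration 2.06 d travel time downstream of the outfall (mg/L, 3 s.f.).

Mixed DO = (3.49×8.04 + 0.564×2.36)/(3.49+0.564) = 29.39/4.054 = 7.250 mg/L.
Mixed L₀ = (3.49×2.58 + 0.564×74.6)/(4.054) = 51.08/4.054 = 12.60 mg/L.
Initial deficit D₀ = C_s − DO₀ = 9.92 − 7.250 = 2.670 mg/L.
D(2.06) = [0.256×12.60/(0.727−0.256)](e^(−0.256×2.06) − e^(−0.727×2.06)) + 2.670 e^(−0.727×2.06)
= 6.848 × (0.5902 − 0.2237) + 2.670 × 0.2237 = 3.107 mg/L.
DO = 9.92 − 3.107 = 6.813 mg/L.

DO ≈ 6.81 mg/L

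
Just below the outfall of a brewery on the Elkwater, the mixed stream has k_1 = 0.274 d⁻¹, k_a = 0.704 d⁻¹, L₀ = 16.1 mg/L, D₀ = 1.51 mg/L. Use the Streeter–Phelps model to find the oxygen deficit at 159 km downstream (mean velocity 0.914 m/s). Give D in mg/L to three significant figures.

D ≈ 3.79 mg/L

Travel time t = x/v = 159 km / (0.914 m/s) = 159000 m / 0.914 m/s = 174000 s = 2.013 d.
k_1 L₀/(k_a−k_1) = 0.274×16.1/(0.704−0.274) = 4.411/0.4300 = 10.26 mg/L.
e^(−k_1 t) = e^(−0.274×2.013) = 0.5760; e^(−k_a t) = e^(−0.704×2.013) = 0.2423.
D = 10.26 × (0.5760 − 0.2423) + 1.51 × 0.2423 = 3.423 + 0.3659 = 3.789 mg/L.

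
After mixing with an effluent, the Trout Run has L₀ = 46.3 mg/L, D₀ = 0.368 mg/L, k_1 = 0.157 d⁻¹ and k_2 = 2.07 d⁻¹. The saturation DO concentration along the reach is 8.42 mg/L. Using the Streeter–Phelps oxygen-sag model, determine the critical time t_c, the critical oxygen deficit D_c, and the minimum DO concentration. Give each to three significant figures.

With k_2/k_1 = 13.18 and 1 − D₀(k_2−k_1)/(k_1 L₀) = 0.9032,
t_c = ln(13.18 × 0.9032) / (2.07 − 0.157) = ln(11.91) / 1.913 = 2.477/1.913 = 1.295 d.
D_c = (k_1/k_2) L₀ e^(−k_1 t_c) = (0.157/2.07) × 46.3 × e^(−0.157×1.295) = 0.07585 × 46.3 × 0.8160 = 2.866 mg/L.
Minimum DO = C_s − D_c = 8.42 − 2.866 = 5.554 mg/L.

t_c ≈ 1.29 d; D_c ≈ 2.87 mg/L; min DO ≈ 5.55 mg/L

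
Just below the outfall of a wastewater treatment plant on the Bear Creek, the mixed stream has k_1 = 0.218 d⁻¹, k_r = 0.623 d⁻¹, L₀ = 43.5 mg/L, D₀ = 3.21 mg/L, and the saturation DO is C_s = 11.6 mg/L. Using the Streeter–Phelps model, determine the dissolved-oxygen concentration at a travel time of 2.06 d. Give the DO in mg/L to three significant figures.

k_1 L₀/(k_r−k_1) = 0.218×43.5/(0.623−0.218) = 9.483/0.4050 = 23.41 mg/L.
e^(−k_1 t) = e^(−0.218×2.060) = 0.6382; e^(−k_r t) = e^(−0.623×2.060) = 0.2771.
D = 23.41 × (0.6382 − 0.2771) + 3.21 × 0.2771 = 8.455 + 0.8895 = 9.345 mg/L.
DO = C_s − D = 11.6 − 9.345 = 2.255 mg/L.

DO ≈ 2.26 mg/L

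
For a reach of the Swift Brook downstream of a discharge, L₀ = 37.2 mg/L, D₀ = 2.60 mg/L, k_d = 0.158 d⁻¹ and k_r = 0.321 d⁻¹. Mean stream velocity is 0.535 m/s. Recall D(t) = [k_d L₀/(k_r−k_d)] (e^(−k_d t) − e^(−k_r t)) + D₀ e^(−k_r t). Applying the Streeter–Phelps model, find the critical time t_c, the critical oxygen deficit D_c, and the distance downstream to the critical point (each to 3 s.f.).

With k_r/k_d = 2.032 and 1 − D₀(k_r−k_d)/(k_d L₀) = 0.9279,
t_c = ln(2.032 × 0.9279) / (0.321 − 0.158) = ln(1.885) / 0.1630 = 0.6340/0.1630 = 3.890 d.
D_c = (k_d/k_r) L₀ e^(−k_d t_c) = (0.158/0.321) × 37.2 × e^(−0.158×3.890) = 0.4922 × 37.2 × 0.5409 = 9.904 mg/L.
x_c = v t_c = 0.535 m/s × 3.890 d × 86400 s/d = 179800 m ≈ 180 km.

t_c ≈ 3.89 d; D_c ≈ 9.90 mg/L; x_c ≈ 180 km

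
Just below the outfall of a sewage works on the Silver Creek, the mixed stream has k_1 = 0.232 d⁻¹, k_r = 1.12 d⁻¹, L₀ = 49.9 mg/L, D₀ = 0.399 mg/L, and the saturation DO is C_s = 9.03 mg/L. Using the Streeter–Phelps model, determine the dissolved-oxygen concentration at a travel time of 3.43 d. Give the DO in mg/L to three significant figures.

DO ≈ 3.42 mg/L

k_1 L₀/(k_r−k_1) = 0.232×49.9/(1.12−0.232) = 11.58/0.8880 = 13.04 mg/L.
e^(−k_1 t) = e^(−0.232×3.430) = 0.4512; e^(−k_r t) = e^(−1.12×3.430) = 0.02146.
D = 13.04 × (0.4512 − 0.02146) + 0.399 × 0.02146 = 5.603 + 0.008562 = 5.612 mg/L.
DO = C_s − D = 9.03 − 5.612 = 3.418 mg/L.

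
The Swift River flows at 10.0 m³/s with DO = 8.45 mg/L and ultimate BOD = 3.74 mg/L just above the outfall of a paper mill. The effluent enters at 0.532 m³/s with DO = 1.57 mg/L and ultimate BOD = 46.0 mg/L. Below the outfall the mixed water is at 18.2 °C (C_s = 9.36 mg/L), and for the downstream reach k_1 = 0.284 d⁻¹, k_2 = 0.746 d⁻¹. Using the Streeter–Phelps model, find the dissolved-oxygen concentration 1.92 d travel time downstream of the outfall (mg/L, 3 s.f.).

DO ≈ 7.83 mg/L

Mixed DO = (10.0×8.45 + 0.532×1.57)/(10.0+0.532) = 85.34/10.53 = 8.102 mg/L.
Mixed L₀ = (10.0×3.74 + 0.532×46.0)/(10.53) = 61.87/10.53 = 5.875 mg/L.
Initial deficit D₀ = C_s − DO₀ = 9.36 − 8.102 = 1.258 mg/L.
D(1.92) = [0.284×5.875/(0.746−0.284)](e^(−0.284×1.92) − e^(−0.746×1.92)) + 1.258 e^(−0.746×1.92)
= 3.611 × (0.5797 − 0.2388) + 1.258 × 0.2388 = 1.531 mg/L.
DO = 9.36 − 1.531 = 7.829 mg/L.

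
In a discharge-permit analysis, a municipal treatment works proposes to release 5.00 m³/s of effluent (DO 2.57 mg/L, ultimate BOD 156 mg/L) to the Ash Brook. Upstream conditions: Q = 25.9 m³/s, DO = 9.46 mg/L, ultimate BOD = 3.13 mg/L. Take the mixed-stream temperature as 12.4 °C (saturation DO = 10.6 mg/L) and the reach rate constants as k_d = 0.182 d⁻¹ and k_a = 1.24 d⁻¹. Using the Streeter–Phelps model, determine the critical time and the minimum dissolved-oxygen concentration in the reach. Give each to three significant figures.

t_c ≈ 1.21 d; minimum DO ≈ 7.32 mg/L

Mixed DO = (25.9×9.46 + 5.00×2.57)/(25.9+5.00) = 257.9/30.90 = 8.345 mg/L.
Mixed L₀ = (25.9×3.13 + 5.00×156)/(30.90) = 861.1/30.90 = 27.87 mg/L.
Initial deficit D₀ = C_s − DO₀ = 10.6 − 8.345 = 2.255 mg/L.
t_c = (1/1.058) ln[(1.24/0.182)(1 − 2.255×1.058/(0.182×27.87))] = 0.9452 × ln(3.608) = 1.213 d.
D_c = (0.182/1.24) × 27.87 × e^(−0.182×1.213) = 0.1468 × 27.87 × 0.8019 = 3.280 mg/L.
Minimum DO = 10.6 − 3.280 = 7.320 mg/L.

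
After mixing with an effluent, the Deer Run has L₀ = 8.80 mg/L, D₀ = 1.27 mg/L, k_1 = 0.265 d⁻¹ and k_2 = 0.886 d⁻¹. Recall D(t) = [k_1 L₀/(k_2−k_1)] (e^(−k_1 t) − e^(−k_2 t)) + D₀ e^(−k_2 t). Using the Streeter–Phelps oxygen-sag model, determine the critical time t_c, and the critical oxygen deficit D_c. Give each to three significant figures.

t_c ≈ 1.28 d; D_c ≈ 1.88 mg/L

At the critical point dD/dt = 0, so k_1 L₀ e^(−k_1 t) = k_2 D. Substituting D(t) from the Streeter–Phelps equation and solving for t gives
t_c = ln[(k_2/k_1)(1 − D₀(k_2−k_1)/(k_1 L₀))] / (k_2−k_1).
Here k_2−k_1 = 0.6210 d⁻¹ and 1 − D₀(k_2−k_1)/(k_1 L₀) = 1 − 1.27×0.6210/(0.265×8.80) = 0.6618, so
t_c = ln(3.343 × 0.6618) / 0.6210 = 0.7942 / 0.6210 = 1.279 d.
L(t_c) = L₀ e^(−k_1 t_c) = 8.80 × 0.7125 = 6.270 mg/L, and at the critical point k_2 D_c = k_1 L, so D_c = (0.265/0.886) × 6.270 = 1.875 mg/L.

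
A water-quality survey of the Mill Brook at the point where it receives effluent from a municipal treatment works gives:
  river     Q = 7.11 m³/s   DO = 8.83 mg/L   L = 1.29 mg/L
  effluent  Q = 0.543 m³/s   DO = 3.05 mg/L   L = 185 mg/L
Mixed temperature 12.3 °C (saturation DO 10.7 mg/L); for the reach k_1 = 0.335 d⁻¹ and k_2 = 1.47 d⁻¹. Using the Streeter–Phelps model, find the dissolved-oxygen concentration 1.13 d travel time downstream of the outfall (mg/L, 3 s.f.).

DO ≈ 8.17 mg/L

Mixed DO = (7.11×8.83 + 0.543×3.05)/(7.11+0.543) = 64.44/7.653 = 8.420 mg/L.
Mixed L₀ = (7.11×1.29 + 0.543×185)/(7.653) = 109.6/7.653 = 14.32 mg/L.
Initial deficit D₀ = C_s − DO₀ = 10.7 − 8.420 = 2.280 mg/L.
D(1.13) = [0.335×14.32/(1.47−0.335)](e^(−0.335×1.13) − e^(−1.47×1.13)) + 2.280 e^(−1.47×1.13)
= 4.228 × (0.6849 − 0.1899) + 2.280 × 0.1899 = 2.526 mg/L.
DO = 10.7 − 2.526 = 8.174 mg/L.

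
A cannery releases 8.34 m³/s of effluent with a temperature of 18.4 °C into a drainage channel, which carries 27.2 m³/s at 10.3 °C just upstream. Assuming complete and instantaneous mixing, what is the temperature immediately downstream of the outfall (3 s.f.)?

12.2 °C

Flow-weighted mixing: C = (Q_r C_r + Q_w C_w)/(Q_r + Q_w)
= (27.2×10.3 + 8.34×18.4)/(27.2 + 8.34) = 433.6/35.54 = 12.20 °C.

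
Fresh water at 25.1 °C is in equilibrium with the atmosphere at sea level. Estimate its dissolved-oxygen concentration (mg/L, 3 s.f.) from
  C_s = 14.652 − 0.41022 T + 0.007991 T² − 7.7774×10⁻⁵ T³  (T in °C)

C_s ≈ 8.16 mg/L

C_s = 14.652 − 0.41022×25.1 + 0.007991×25.1² − 7.7774×10⁻⁵×25.1³ = 8.160 mg/L.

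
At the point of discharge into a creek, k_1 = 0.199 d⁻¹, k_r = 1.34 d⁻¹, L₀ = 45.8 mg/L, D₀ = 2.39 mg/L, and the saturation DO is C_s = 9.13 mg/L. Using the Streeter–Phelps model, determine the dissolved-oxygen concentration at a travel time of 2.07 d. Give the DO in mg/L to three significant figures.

k_1 L₀/(k_r−k_1) = 0.199×45.8/(1.34−0.199) = 9.114/1.141 = 7.988 mg/L.
e^(−k_1 t) = e^(−0.199×2.070) = 0.6624; e^(−k_r t) = e^(−1.34×2.070) = 0.06242.
D = 7.988 × (0.6624 − 0.06242) + 2.39 × 0.06242 = 4.792 + 0.1492 = 4.942 mg/L.
DO = C_s − D = 9.13 − 4.942 = 4.188 mg/L.

DO ≈ 4.19 mg/L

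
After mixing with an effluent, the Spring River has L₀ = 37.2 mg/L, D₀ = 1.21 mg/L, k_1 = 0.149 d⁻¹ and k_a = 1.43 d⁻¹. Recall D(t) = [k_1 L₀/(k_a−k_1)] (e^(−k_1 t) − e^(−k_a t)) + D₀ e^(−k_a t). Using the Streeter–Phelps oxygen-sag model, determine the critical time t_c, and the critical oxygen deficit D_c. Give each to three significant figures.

With k_a/k_1 = 9.597 and 1 − D₀(k_a−k_1)/(k_1 L₀) = 0.7204,
t_c = ln(9.597 × 0.7204) / (1.43 − 0.149) = ln(6.913) / 1.281 = 1.933/1.281 = 1.509 d.
D_c = (k_1/k_a) L₀ e^(−k_1 t_c) = (0.149/1.43) × 37.2 × e^(−0.149×1.509) = 0.1042 × 37.2 × 0.7986 = 3.095 mg/L.

t_c ≈ 1.51 d; D_c ≈ 3.10 mg/L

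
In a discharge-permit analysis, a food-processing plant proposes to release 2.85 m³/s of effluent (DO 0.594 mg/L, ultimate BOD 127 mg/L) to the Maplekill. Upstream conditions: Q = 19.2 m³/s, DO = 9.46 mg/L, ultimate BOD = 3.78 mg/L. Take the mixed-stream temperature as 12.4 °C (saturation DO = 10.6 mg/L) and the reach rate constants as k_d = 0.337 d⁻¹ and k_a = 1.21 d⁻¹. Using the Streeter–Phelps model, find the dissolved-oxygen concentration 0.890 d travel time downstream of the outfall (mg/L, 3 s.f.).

DO ≈ 6.78 mg/L

Mixed DO = (19.2×9.46 + 2.85×0.594)/(19.2+2.85) = 183.3/22.05 = 8.314 mg/L.
Mixed L₀ = (19.2×3.78 + 2.85×127)/(22.05) = 434.5/22.05 = 19.71 mg/L.
Initial deficit D₀ = C_s − DO₀ = 10.6 − 8.314 = 2.286 mg/L.
D(0.890) = [0.337×19.71/(1.21−0.337)](e^(−0.337×0.890) − e^(−1.21×0.890)) + 2.286 e^(−1.21×0.890)
= 7.607 × (0.7409 − 0.3406) + 2.286 × 0.3406 = 3.823 mg/L.
DO = 10.6 − 3.823 = 6.777 mg/L.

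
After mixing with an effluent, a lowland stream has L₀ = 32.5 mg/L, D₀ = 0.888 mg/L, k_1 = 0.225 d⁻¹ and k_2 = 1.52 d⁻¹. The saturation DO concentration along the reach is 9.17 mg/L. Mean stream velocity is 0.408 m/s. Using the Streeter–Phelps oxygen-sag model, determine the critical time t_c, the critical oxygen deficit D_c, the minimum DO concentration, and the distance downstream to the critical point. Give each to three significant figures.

t_c ≈ 1.34 d; D_c ≈ 3.56 mg/L; min DO ≈ 5.61 mg/L; x_c ≈ 47.3 km

At the critical point dD/dt = 0, so k_1 L₀ e^(−k_1 t) = k_2 D. Substituting D(t) from the Streeter–Phelps equation and solving for t gives
t_c = ln[(k_2/k_1)(1 − D₀(k_2−k_1)/(k_1 L₀))] / (k_2−k_1).
Here k_2−k_1 = 1.295 d⁻¹ and 1 − D₀(k_2−k_1)/(k_1 L₀) = 1 − 0.888×1.295/(0.225×32.5) = 0.8427, so
t_c = ln(6.756 × 0.8427) / 1.295 = 1.739 / 1.295 = 1.343 d.
L(t_c) = L₀ e^(−k_1 t_c) = 32.5 × 0.7392 = 24.02 mg/L, and at the critical point k_2 D_c = k_1 L, so D_c = (0.225/1.52) × 24.02 = 3.556 mg/L.
Minimum DO = C_s − D_c = 9.17 − 3.556 = 5.614 mg/L.
x_c = v t_c = 0.408 m/s × 1.343 d × 86400 s/d = 47340 m ≈ 47.3 km.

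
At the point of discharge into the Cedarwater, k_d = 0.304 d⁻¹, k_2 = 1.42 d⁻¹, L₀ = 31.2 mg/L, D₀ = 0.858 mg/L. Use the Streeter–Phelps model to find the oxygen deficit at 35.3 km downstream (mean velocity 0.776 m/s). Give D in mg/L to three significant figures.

D ≈ 3.62 mg/L

Travel time t = x/v = 35.3 km / (0.776 m/s) = 35300 m / 0.776 m/s = 45490 s = 0.5265 d.
k_d L₀/(k_2−k_d) = 0.304×31.2/(1.42−0.304) = 9.485/1.116 = 8.499 mg/L.
e^(−k_d t) = e^(−0.304×0.5265) = 0.8521; e^(−k_2 t) = e^(−1.42×0.5265) = 0.4735.
D = 8.499 × (0.8521 − 0.4735) + 0.858 × 0.4735 = 3.218 + 0.4063 = 3.624 mg/L.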